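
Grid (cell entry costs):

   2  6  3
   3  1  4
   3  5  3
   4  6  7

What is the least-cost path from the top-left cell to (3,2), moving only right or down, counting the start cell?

Take (0,0) -> (1,0) -> (1,1) -> (1,2) -> (2,2) -> (3,2) for a total of 2 + 3 + 1 + 4 + 3 + 7 = 20.
For comparison, the top-then-right route costs 25.

20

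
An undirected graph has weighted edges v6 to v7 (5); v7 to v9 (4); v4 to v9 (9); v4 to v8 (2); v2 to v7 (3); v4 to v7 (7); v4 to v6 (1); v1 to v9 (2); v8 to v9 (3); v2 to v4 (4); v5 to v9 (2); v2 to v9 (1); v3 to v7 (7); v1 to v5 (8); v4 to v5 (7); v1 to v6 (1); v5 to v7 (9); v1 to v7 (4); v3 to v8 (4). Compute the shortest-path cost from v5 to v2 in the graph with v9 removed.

11

Checking several routes:
v5 -> v7 -> v2: 9 + 3 = 12
v5 -> v1 -> v6 -> v4 -> v2: 8 + 1 + 1 + 4 = 14
v5 -> v4 -> v2: 7 + 4 = 11
Best route has total 11.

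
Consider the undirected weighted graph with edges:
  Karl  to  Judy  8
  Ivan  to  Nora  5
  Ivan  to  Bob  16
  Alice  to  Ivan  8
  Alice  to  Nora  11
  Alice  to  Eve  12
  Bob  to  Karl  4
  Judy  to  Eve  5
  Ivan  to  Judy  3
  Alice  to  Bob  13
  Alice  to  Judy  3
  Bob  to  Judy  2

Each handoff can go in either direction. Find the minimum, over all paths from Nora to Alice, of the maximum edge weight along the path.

Some routes from Nora to Alice:
Nora→Ivan→Alice: max(5, 8) = 8
Nora→Ivan→Judy→Karl→Bob→Alice: max(5, 3, 8, 4, 13) = 13
Nora→Ivan→Judy→Alice: max(5, 3, 3) = 5
Nora→Alice: max(11) = 11
Nora→Ivan→Judy→Eve→Alice: max(5, 3, 5, 12) = 12
Best route has worst link 5.

5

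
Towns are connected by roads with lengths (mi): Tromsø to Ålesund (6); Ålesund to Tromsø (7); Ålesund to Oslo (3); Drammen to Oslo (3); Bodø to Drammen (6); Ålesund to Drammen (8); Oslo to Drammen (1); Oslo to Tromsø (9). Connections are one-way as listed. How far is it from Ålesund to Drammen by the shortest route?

Paths from Ålesund to Drammen:
Ålesund - Drammen: 8
Ålesund - Oslo - Drammen: 3 + 1 = 4
The minimum is 4 mi.

4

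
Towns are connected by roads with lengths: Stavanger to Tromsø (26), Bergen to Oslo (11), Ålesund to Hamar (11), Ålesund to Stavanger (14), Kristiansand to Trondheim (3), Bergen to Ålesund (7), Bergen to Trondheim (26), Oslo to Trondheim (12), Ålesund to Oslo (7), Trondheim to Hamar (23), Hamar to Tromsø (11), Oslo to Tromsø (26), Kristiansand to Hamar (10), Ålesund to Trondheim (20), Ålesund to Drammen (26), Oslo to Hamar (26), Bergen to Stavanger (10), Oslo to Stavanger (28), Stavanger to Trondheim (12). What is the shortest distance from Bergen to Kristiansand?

Comparing a few candidate routes:
Bergen-Oslo-Trondheim-Kristiansand: 11 + 12 + 3 = 26
Bergen-Ålesund-Hamar-Kristiansand: 7 + 11 + 10 = 28
Bergen-Stavanger-Trondheim-Kristiansand: 10 + 12 + 3 = 25
The minimum is 25.

25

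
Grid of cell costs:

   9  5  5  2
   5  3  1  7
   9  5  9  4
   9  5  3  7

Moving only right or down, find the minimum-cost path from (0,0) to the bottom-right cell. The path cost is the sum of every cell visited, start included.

Take [0,0] [0,1] [1,1] [1,2] [1,3] [2,3] [3,3] for a total of 9 + 5 + 3 + 1 + 7 + 4 + 7 = 36.
For comparison, the top-then-right route costs 39.

36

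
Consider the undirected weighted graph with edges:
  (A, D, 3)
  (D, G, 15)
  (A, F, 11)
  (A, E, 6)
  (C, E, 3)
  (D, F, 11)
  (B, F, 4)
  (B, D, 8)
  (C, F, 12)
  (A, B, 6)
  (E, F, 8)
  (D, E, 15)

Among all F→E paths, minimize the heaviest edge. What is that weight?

A few of the F→E routes:
F - B - A - E: max(4, 6, 6) = 6
F - D - A - E: max(11, 3, 6) = 11
F - A - E: max(11, 6) = 11
F - D - B - A - E: max(11, 8, 6, 6) = 11
F - B - D - A - E: max(4, 8, 3, 6) = 8
F - E: max(8) = 8
Smallest bottleneck: 6.

6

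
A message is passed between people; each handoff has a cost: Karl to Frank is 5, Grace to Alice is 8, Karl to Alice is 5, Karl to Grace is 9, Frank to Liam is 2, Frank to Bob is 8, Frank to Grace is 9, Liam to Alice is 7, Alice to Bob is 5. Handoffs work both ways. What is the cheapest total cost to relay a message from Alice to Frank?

Some routes from Alice to Frank:
Alice - Grace - Frank: 8 + 9 = 17
Alice - Bob - Frank: 5 + 8 = 13
Alice - Karl - Frank: 5 + 5 = 10
Alice - Liam - Frank: 7 + 2 = 9
Best route has total 9.

9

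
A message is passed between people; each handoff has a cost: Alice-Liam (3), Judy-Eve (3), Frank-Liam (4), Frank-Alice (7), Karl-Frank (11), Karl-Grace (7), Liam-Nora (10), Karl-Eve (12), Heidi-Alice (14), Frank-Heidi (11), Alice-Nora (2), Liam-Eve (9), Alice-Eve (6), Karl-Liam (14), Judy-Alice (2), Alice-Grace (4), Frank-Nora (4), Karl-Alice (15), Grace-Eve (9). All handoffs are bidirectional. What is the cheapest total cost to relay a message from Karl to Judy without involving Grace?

15

Checking several routes:
Karl -> Alice -> Judy: 15 + 2 = 17
Karl -> Eve -> Judy: 12 + 3 = 15
Karl -> Liam -> Alice -> Judy: 14 + 3 + 2 = 19
Karl -> Frank -> Nora -> Alice -> Judy: 11 + 4 + 2 + 2 = 19
The minimum is 15.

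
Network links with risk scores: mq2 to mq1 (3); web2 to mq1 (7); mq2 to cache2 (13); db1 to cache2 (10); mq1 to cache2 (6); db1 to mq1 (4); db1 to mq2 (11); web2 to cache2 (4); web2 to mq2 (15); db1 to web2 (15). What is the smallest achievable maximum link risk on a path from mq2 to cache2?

Checking several routes:
mq2-db1-mq1-cache2: max(11, 4, 6) = 11
mq2-mq1-web2-cache2: max(3, 7, 4) = 7
mq2-mq1-db1-cache2: max(3, 4, 10) = 10
mq2-mq1-cache2: max(3, 6) = 6
The minimum achievable maximum is 6.

6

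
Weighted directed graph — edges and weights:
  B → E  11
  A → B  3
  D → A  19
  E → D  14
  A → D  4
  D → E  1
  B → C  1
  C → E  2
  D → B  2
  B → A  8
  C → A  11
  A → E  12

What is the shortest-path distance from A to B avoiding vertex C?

Candidate routes:
A→E→D→B: 12 + 14 + 2 = 28
A→B: 3
A→D→B: 4 + 2 = 6
The minimum is 3.

3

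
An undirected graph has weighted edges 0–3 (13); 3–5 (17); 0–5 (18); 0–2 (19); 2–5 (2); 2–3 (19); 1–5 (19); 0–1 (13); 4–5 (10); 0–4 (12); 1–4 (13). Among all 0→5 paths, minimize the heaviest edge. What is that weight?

Checking several routes:
0 → 1 → 4 → 5: max(13, 13, 10) = 13
0 → 3 → 5: max(13, 17) = 17
0 → 5: max(18) = 18
0 → 4 → 5: max(12, 10) = 12
The minimum achievable maximum is 12.

12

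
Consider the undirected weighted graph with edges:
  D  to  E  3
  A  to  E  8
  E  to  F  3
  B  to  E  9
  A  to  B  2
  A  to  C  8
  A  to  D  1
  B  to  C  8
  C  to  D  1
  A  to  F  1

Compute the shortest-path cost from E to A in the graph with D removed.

4

Paths from E to A avoiding D:
E -> A: 8
E -> B -> A: 9 + 2 = 11
E -> F -> A: 3 + 1 = 4
E -> B -> C -> A: 9 + 8 + 8 = 25
Shortest: 4.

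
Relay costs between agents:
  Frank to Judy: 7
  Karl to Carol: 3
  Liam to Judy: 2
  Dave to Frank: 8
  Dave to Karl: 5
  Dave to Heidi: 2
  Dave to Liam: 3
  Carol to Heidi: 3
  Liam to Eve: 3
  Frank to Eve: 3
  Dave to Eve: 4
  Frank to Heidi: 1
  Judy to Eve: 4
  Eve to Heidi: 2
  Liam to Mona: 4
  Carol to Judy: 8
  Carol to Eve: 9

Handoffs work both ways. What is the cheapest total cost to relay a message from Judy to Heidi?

Comparing a few candidate routes:
Judy-Liam-Dave-Heidi: 2 + 3 + 2 = 7
Judy-Frank-Heidi: 7 + 1 = 8
Judy-Eve-Heidi: 4 + 2 = 6
Judy-Liam-Eve-Heidi: 2 + 3 + 2 = 7
Judy-Eve-Frank-Heidi: 4 + 3 + 1 = 8
The minimum is 6.

6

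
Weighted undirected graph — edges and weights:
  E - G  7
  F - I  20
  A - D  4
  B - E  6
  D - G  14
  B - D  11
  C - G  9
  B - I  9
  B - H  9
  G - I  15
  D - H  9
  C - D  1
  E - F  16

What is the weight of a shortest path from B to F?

22

Some routes from B to F:
B -> I -> F: 9 + 20 = 29
B -> E -> G -> I -> F: 6 + 7 + 15 + 20 = 48
B -> D -> G -> E -> F: 11 + 14 + 7 + 16 = 48
B -> I -> G -> E -> F: 9 + 15 + 7 + 16 = 47
B -> E -> F: 6 + 16 = 22
B -> D -> C -> G -> E -> F: 11 + 1 + 9 + 7 + 16 = 44
Best route has total 22.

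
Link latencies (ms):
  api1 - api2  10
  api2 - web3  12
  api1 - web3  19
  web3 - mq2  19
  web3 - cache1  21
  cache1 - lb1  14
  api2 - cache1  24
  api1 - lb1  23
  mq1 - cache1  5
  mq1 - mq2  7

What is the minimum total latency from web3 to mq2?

Comparing a few candidate routes:
web3 → mq2: 19
web3 → api2 → cache1 → mq1 → mq2: 12 + 24 + 5 + 7 = 48
web3 → api1 → lb1 → cache1 → mq1 → mq2: 19 + 23 + 14 + 5 + 7 = 68
web3 → cache1 → mq1 → mq2: 21 + 5 + 7 = 33
web3 → api1 → api2 → cache1 → mq1 → mq2: 19 + 10 + 24 + 5 + 7 = 65
The minimum is 19 ms.

19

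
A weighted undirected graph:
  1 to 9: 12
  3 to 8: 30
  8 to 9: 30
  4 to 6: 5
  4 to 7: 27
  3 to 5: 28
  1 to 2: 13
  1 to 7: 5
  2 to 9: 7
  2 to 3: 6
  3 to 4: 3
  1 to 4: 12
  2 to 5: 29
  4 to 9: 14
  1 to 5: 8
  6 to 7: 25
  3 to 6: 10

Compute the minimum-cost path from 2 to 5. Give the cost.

Comparing a few candidate routes:
2 -> 3 -> 4 -> 1 -> 5: 6 + 3 + 12 + 8 = 29
2 -> 1 -> 5: 13 + 8 = 21
2 -> 5: 29
2 -> 3 -> 5: 6 + 28 = 34
2 -> 9 -> 1 -> 5: 7 + 12 + 8 = 27
Best route has total 21.

21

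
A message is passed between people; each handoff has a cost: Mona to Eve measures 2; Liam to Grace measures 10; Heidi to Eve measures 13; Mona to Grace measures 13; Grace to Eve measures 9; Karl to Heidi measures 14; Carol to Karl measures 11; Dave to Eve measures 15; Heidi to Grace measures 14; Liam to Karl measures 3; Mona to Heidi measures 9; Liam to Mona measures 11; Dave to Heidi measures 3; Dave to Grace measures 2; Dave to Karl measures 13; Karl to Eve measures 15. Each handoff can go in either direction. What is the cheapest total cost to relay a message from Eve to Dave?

Comparing a few candidate routes:
Eve -> Heidi -> Dave: 13 + 3 = 16
Eve -> Dave: 15
Eve -> Mona -> Grace -> Dave: 2 + 13 + 2 = 17
Eve -> Mona -> Liam -> Grace -> Dave: 2 + 11 + 10 + 2 = 25
Eve -> Grace -> Dave: 9 + 2 = 11
Eve -> Mona -> Heidi -> Dave: 2 + 9 + 3 = 14
Best route has total 11.

11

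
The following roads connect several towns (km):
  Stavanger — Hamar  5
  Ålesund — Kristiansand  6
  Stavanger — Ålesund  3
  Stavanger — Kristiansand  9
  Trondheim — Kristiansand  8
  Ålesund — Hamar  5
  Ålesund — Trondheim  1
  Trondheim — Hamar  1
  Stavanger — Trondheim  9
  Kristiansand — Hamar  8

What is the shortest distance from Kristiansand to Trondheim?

A few of the Kristiansand→Trondheim routes:
Kristiansand → Stavanger → Ålesund → Trondheim: 9 + 3 + 1 = 13
Kristiansand → Ålesund → Hamar → Trondheim: 6 + 5 + 1 = 12
Kristiansand → Ålesund → Trondheim: 6 + 1 = 7
Kristiansand → Hamar → Trondheim: 8 + 1 = 9
Kristiansand → Trondheim: 8
Best route has total 7 km.

7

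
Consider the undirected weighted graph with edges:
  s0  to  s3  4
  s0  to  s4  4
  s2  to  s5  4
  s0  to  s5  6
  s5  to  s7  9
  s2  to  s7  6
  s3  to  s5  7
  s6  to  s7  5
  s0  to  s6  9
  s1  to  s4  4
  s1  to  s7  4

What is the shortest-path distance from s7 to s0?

Candidate routes:
s7 → s1 → s4 → s0: 4 + 4 + 4 = 12
s7 → s5 → s3 → s0: 9 + 7 + 4 = 20
s7 → s6 → s0: 5 + 9 = 14
s7 → s5 → s0: 9 + 6 = 15
s7 → s2 → s5 → s3 → s0: 6 + 4 + 7 + 4 = 21
s7 → s2 → s5 → s0: 6 + 4 + 6 = 16
The minimum is 12.

12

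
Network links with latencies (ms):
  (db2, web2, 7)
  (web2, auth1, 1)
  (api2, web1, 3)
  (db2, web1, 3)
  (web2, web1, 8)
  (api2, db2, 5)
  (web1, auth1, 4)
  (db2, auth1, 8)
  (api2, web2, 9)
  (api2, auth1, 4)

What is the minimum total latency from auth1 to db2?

7

Checking several routes:
auth1→api2→web1→db2: 4 + 3 + 3 = 10
auth1→db2: 8
auth1→web1→db2: 4 + 3 = 7
auth1→api2→db2: 4 + 5 = 9
auth1→web2→db2: 1 + 7 = 8
The minimum is 7 ms.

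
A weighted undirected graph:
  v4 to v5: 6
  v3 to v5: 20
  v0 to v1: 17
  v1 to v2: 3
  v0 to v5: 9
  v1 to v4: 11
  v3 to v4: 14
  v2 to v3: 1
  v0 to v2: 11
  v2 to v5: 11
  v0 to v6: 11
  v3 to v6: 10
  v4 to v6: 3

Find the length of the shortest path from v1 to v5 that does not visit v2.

Some routes from v1 to v5 avoiding v2:
v1 → v4 → v5: 11 + 6 = 17
v1 → v0 → v5: 17 + 9 = 26
v1 → v4 → v6 → v0 → v5: 11 + 3 + 11 + 9 = 34
v1 → v0 → v6 → v4 → v5: 17 + 11 + 3 + 6 = 37
Best route has total 17.

17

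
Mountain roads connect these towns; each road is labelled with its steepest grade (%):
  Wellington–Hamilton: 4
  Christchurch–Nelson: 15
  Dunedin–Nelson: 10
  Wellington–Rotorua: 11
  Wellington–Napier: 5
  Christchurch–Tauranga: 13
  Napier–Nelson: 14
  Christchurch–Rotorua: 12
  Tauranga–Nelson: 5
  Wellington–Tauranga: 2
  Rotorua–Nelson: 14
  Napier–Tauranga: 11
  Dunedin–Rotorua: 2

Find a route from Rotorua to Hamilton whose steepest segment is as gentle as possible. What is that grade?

10

Comparing a few candidate routes:
Rotorua → Wellington → Hamilton: max(11, 4) = 11
Rotorua → Christchurch → Tauranga → Wellington → Hamilton: max(12, 13, 2, 4) = 13
Rotorua → Dunedin → Nelson → Tauranga → Wellington → Hamilton: max(2, 10, 5, 2, 4) = 10
Rotorua → Dunedin → Nelson → Tauranga → Napier → Wellington → Hamilton: max(2, 10, 5, 11, 5, 4) = 11
Best route has worst link 10%.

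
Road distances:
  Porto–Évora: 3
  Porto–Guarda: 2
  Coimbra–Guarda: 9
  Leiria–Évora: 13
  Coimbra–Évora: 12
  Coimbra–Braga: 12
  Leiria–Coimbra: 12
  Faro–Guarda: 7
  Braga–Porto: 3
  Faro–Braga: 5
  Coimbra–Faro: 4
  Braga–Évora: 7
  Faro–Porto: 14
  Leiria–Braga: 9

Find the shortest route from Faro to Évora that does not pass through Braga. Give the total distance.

Checking several routes:
Faro-Coimbra-Leiria-Évora: 4 + 12 + 13 = 29
Faro-Coimbra-Évora: 4 + 12 = 16
Faro-Guarda-Porto-Évora: 7 + 2 + 3 = 12
Faro-Guarda-Coimbra-Évora: 7 + 9 + 12 = 28
Faro-Porto-Évora: 14 + 3 = 17
Faro-Coimbra-Guarda-Porto-Évora: 4 + 9 + 2 + 3 = 18
The minimum is 12.

12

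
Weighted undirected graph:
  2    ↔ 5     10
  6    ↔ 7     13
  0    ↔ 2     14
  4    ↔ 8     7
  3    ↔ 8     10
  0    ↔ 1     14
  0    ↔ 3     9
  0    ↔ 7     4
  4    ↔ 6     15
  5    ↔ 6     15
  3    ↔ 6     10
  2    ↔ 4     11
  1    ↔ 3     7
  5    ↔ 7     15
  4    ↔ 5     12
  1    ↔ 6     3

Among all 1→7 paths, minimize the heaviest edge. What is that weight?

A few of the 1→7 routes:
1→3→8→4→5→2→0→7: max(7, 10, 7, 12, 10, 14, 4) = 14
1→3→6→7: max(7, 10, 13) = 13
1→6→3→0→7: max(3, 10, 9, 4) = 10
1→6→7: max(3, 13) = 13
1→3→0→7: max(7, 9, 4) = 9
Smallest bottleneck: 9.

9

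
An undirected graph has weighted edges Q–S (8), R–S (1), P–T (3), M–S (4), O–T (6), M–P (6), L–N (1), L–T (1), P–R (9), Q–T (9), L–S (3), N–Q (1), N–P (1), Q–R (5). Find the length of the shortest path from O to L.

7

A few of the O→L routes:
O -> T -> Q -> N -> L: 6 + 9 + 1 + 1 = 17
O -> T -> P -> N -> Q -> R -> S -> L: 6 + 3 + 1 + 1 + 5 + 1 + 3 = 20
O -> T -> P -> N -> L: 6 + 3 + 1 + 1 = 11
O -> T -> L: 6 + 1 = 7
Shortest: 7.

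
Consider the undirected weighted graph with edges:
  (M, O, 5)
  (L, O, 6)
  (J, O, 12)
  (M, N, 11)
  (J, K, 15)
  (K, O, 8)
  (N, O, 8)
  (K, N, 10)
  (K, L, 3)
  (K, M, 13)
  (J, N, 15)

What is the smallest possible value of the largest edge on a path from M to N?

Checking several routes:
M - O - L - K - N: max(5, 6, 3, 10) = 10
M - N: max(11) = 11
M - O - K - N: max(5, 8, 10) = 10
M - O - N: max(5, 8) = 8
M - K - N: max(13, 10) = 13
Smallest bottleneck: 8.

8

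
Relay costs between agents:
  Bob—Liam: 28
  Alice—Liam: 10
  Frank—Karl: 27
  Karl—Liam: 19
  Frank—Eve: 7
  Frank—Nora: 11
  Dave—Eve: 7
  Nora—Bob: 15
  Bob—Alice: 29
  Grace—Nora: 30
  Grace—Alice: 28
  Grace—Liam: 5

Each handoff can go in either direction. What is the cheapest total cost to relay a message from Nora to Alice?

44

Checking several routes:
Nora -> Grace -> Liam -> Alice: 30 + 5 + 10 = 45
Nora -> Frank -> Karl -> Liam -> Alice: 11 + 27 + 19 + 10 = 67
Nora -> Bob -> Liam -> Alice: 15 + 28 + 10 = 53
Nora -> Grace -> Alice: 30 + 28 = 58
Nora -> Bob -> Alice: 15 + 29 = 44
Nora -> Bob -> Liam -> Grace -> Alice: 15 + 28 + 5 + 28 = 76
Best route has total 44.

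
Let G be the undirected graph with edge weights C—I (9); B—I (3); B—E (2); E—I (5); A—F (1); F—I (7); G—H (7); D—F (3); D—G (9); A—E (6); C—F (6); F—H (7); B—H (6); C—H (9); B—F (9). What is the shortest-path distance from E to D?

A few of the E→D routes:
E -> B -> F -> D: 2 + 9 + 3 = 14
E -> A -> F -> D: 6 + 1 + 3 = 10
E -> I -> B -> F -> D: 5 + 3 + 9 + 3 = 20
E -> B -> H -> F -> D: 2 + 6 + 7 + 3 = 18
E -> I -> F -> D: 5 + 7 + 3 = 15
E -> B -> I -> F -> D: 2 + 3 + 7 + 3 = 15
Best route has total 10.

10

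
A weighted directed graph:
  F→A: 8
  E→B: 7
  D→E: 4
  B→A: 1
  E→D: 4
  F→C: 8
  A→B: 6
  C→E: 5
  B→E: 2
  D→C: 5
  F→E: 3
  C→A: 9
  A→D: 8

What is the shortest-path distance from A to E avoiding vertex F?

8

Candidate routes:
A→D→C→E: 8 + 5 + 5 = 18
A→D→E: 8 + 4 = 12
A→B→E: 6 + 2 = 8
The minimum is 8.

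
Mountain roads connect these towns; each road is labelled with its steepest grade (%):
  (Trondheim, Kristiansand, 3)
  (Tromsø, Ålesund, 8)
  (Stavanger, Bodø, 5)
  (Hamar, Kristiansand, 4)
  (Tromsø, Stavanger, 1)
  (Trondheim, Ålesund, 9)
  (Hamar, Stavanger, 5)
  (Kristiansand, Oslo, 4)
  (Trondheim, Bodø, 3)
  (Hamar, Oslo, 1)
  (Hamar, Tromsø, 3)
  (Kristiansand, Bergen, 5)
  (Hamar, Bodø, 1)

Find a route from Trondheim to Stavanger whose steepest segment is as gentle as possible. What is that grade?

A few of the Trondheim→Stavanger routes:
Trondheim → Kristiansand → Hamar → Tromsø → Stavanger: max(3, 4, 3, 1) = 4
Trondheim → Kristiansand → Hamar → Bodø → Stavanger: max(3, 4, 1, 5) = 5
Trondheim → Bodø → Hamar → Tromsø → Stavanger: max(3, 1, 3, 1) = 3
Trondheim → Kristiansand → Oslo → Hamar → Stavanger: max(3, 4, 1, 5) = 5
Trondheim → Kristiansand → Oslo → Hamar → Tromsø → Stavanger: max(3, 4, 1, 3, 1) = 4
Trondheim → Kristiansand → Hamar → Stavanger: max(3, 4, 5) = 5
Smallest bottleneck: 3%.

3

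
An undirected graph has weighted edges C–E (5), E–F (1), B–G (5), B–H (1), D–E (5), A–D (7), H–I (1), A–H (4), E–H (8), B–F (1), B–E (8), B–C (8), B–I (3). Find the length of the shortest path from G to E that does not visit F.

13

A few of the G→E routes:
G→B→E: 5 + 8 = 13
G→B→I→H→E: 5 + 3 + 1 + 8 = 17
G→B→C→E: 5 + 8 + 5 = 18
G→B→H→E: 5 + 1 + 8 = 14
Best route has total 13.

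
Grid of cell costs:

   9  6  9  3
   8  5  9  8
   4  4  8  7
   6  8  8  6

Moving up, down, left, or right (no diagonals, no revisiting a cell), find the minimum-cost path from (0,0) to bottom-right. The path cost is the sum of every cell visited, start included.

45

One optimal route is r0c0 r0c1 r1c1 r2c1 r2c2 r2c3 r3c3.
Its cost is 9 + 6 + 5 + 4 + 8 + 7 + 6 = 45.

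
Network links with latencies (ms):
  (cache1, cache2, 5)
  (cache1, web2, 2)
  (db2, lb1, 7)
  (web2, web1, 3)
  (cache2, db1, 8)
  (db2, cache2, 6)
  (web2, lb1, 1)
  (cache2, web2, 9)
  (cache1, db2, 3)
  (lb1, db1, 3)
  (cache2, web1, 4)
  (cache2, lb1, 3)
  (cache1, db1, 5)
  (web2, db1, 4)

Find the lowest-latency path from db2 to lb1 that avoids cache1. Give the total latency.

Comparing a few candidate routes:
db2 → lb1: 7
db2 → cache2 → web1 → web2 → lb1: 6 + 4 + 3 + 1 = 14
db2 → cache2 → db1 → web2 → lb1: 6 + 8 + 4 + 1 = 19
db2 → cache2 → web2 → lb1: 6 + 9 + 1 = 16
db2 → cache2 → lb1: 6 + 3 = 9
db2 → cache2 → db1 → lb1: 6 + 8 + 3 = 17
The minimum is 7 ms.

7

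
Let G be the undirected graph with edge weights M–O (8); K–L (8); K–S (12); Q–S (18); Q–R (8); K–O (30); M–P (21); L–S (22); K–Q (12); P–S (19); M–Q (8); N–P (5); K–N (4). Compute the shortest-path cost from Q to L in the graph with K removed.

40

Candidate routes:
Q→M→P→S→L: 8 + 21 + 19 + 22 = 70
Q→S→L: 18 + 22 = 40
Shortest: 40.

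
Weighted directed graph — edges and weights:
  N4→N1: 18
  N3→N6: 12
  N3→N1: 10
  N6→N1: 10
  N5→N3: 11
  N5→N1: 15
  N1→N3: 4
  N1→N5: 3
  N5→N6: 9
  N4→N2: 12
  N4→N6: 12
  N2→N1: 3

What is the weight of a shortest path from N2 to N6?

Routes from N2 to N6:
N2-N1-N5-N3-N6: 3 + 3 + 11 + 12 = 29
N2-N1-N5-N6: 3 + 3 + 9 = 15
N2-N1-N3-N6: 3 + 4 + 12 = 19
Best route has total 15.

15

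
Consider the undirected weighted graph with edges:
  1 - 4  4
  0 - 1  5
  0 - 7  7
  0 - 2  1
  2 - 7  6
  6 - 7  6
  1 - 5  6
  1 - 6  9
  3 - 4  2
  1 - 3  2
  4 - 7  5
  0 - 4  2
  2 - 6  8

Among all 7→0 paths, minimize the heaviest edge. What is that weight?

Checking several routes:
7 - 4 - 1 - 0: max(5, 4, 5) = 5
7 - 4 - 0: max(5, 2) = 5
7 - 2 - 0: max(6, 1) = 6
7 - 4 - 3 - 1 - 0: max(5, 2, 2, 5) = 5
The minimum achievable maximum is 5.

5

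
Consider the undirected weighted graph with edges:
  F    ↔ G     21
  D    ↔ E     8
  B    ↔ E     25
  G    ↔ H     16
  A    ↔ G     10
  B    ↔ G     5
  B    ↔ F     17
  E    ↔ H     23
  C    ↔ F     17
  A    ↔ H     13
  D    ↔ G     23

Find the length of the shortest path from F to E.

42

Comparing a few candidate routes:
F → G → B → E: 21 + 5 + 25 = 51
F → B → E: 17 + 25 = 42
F → G → D → E: 21 + 23 + 8 = 52
Best route has total 42.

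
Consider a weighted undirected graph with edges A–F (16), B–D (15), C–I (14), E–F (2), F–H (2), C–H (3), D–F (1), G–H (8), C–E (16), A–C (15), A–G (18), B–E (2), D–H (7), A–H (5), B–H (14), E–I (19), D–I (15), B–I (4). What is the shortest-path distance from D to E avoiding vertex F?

17

Checking several routes:
D - I - B - E: 15 + 4 + 2 = 21
D - B - E: 15 + 2 = 17
D - H - B - E: 7 + 14 + 2 = 23
Shortest: 17.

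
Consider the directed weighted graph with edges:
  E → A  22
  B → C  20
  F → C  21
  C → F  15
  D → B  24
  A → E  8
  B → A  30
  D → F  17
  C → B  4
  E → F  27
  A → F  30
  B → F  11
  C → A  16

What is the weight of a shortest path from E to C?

48

Routes from E to C:
E → A → F → C: 22 + 30 + 21 = 73
E → F → C: 27 + 21 = 48
Shortest: 48.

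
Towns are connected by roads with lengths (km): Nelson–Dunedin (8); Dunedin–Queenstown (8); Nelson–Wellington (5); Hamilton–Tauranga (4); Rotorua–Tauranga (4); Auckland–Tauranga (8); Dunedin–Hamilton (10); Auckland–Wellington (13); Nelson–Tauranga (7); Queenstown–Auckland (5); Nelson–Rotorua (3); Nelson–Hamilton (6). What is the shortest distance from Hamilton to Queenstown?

A few of the Hamilton→Queenstown routes:
Hamilton - Tauranga - Auckland - Queenstown: 4 + 8 + 5 = 17
Hamilton - Dunedin - Queenstown: 10 + 8 = 18
Hamilton - Nelson - Dunedin - Queenstown: 6 + 8 + 8 = 22
Shortest: 17 km.

17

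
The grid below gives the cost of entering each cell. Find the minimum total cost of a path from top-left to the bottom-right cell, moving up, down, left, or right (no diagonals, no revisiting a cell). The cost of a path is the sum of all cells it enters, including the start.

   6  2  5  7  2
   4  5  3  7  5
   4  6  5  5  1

27

Best path: r0c0→r0c1→r0c2→r1c2→r2c2→r2c3→r2c4
Cost: 6 + 2 + 5 + 3 + 5 + 5 + 1 = 27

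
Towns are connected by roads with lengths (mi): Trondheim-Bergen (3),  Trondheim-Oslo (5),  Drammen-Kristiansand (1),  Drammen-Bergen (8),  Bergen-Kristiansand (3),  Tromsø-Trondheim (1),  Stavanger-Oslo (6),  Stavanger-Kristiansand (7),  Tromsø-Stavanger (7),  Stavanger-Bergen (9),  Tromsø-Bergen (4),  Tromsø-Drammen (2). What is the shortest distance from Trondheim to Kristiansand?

4

Checking several routes:
Trondheim-Tromsø-Bergen-Kristiansand: 1 + 4 + 3 = 8
Trondheim-Bergen-Kristiansand: 3 + 3 = 6
Trondheim-Tromsø-Drammen-Kristiansand: 1 + 2 + 1 = 4
Trondheim-Bergen-Tromsø-Drammen-Kristiansand: 3 + 4 + 2 + 1 = 10
Shortest: 4 mi.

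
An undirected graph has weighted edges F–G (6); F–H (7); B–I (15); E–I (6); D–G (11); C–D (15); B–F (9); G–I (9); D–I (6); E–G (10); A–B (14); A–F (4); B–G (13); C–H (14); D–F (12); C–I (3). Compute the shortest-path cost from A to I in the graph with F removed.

29

Candidate routes:
A -> B -> I: 14 + 15 = 29
A -> B -> G -> D -> C -> I: 14 + 13 + 11 + 15 + 3 = 56
A -> B -> G -> D -> I: 14 + 13 + 11 + 6 = 44
A -> B -> G -> E -> I: 14 + 13 + 10 + 6 = 43
A -> B -> G -> I: 14 + 13 + 9 = 36
The minimum is 29.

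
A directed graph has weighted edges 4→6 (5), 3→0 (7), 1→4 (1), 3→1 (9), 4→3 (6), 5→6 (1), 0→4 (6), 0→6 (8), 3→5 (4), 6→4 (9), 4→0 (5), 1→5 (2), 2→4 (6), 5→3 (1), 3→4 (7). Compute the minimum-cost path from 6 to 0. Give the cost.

14

Paths from 6 to 0:
6 → 4 → 3 → 0: 9 + 6 + 7 = 22
6 → 4 → 0: 9 + 5 = 14
The minimum is 14.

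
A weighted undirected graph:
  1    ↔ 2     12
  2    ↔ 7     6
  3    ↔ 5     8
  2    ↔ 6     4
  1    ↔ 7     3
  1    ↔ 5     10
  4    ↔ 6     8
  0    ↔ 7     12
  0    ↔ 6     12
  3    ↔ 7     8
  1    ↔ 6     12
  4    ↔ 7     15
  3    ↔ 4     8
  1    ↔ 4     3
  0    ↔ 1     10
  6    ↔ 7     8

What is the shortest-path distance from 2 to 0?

16

A few of the 2→0 routes:
2 -> 1 -> 0: 12 + 10 = 22
2 -> 7 -> 0: 6 + 12 = 18
2 -> 7 -> 1 -> 0: 6 + 3 + 10 = 19
2 -> 6 -> 0: 4 + 12 = 16
Shortest: 16.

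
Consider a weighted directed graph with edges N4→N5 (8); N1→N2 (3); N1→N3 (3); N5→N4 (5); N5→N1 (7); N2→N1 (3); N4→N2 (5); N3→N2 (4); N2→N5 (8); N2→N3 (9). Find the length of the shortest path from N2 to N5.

Routes from N2 to N5:
N2 - N5: 8
Best route has total 8.

8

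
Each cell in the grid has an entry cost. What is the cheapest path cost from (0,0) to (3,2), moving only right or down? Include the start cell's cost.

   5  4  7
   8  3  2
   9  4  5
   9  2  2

20

Best path: [0,0] [0,1] [1,1] [2,1] [3,1] [3,2]
Cost: 5 + 4 + 3 + 4 + 2 + 2 = 20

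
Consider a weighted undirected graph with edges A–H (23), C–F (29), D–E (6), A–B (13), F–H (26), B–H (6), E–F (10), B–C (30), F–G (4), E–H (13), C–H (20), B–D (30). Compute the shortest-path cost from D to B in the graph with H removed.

Paths from D to B avoiding H:
D - E - F - C - B: 6 + 10 + 29 + 30 = 75
D - B: 30
Shortest: 30.

30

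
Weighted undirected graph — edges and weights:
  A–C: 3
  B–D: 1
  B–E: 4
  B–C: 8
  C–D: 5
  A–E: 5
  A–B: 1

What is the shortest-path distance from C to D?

Paths from C to D:
C → B → D: 8 + 1 = 9
C → D: 5
C → A → E → B → D: 3 + 5 + 4 + 1 = 13
C → A → B → D: 3 + 1 + 1 = 5
Shortest: 5.

5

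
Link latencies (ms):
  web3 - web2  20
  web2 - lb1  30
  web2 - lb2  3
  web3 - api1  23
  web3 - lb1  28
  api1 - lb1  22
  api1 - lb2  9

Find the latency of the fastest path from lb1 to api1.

22

Routes from lb1 to api1:
lb1→web2→lb2→api1: 30 + 3 + 9 = 42
lb1→api1: 22
lb1→web3→web2→lb2→api1: 28 + 20 + 3 + 9 = 60
lb1→web2→web3→api1: 30 + 20 + 23 = 73
lb1→web3→api1: 28 + 23 = 51
The minimum is 22 ms.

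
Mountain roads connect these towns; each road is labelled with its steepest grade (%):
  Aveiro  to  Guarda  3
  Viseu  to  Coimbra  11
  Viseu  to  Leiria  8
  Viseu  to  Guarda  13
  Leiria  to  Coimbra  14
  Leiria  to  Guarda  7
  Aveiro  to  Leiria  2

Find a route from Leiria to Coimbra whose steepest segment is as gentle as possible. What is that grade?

Routes from Leiria to Coimbra:
Leiria - Guarda - Viseu - Coimbra: max(7, 13, 11) = 13
Leiria - Coimbra: max(14) = 14
Leiria - Viseu - Coimbra: max(8, 11) = 11
Leiria - Aveiro - Guarda - Viseu - Coimbra: max(2, 3, 13, 11) = 13
Smallest bottleneck: 11%.

11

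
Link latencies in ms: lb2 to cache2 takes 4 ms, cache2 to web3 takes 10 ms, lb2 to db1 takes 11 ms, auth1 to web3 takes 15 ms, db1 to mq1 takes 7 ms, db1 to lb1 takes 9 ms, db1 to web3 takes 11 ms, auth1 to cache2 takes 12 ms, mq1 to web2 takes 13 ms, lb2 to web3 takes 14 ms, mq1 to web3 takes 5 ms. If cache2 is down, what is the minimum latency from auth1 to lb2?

29

Routes from auth1 to lb2 avoiding cache2:
auth1 -> web3 -> lb2: 15 + 14 = 29
auth1 -> web3 -> mq1 -> db1 -> lb2: 15 + 5 + 7 + 11 = 38
auth1 -> web3 -> db1 -> lb2: 15 + 11 + 11 = 37
Shortest: 29 ms.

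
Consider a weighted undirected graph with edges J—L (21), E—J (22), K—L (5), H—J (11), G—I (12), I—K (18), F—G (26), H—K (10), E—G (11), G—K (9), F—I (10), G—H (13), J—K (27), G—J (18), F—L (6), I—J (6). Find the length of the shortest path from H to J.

Some routes from H to J:
H → K → L → F → I → J: 10 + 5 + 6 + 10 + 6 = 37
H → G → J: 13 + 18 = 31
H → K → I → J: 10 + 18 + 6 = 34
H → G → I → J: 13 + 12 + 6 = 31
H → J: 11
H → K → L → J: 10 + 5 + 21 = 36
Best route has total 11.

11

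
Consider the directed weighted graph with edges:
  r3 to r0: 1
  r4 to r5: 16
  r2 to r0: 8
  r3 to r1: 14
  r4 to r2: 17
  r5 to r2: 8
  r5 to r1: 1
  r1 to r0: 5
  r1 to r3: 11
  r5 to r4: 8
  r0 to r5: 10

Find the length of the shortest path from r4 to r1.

17

Candidate routes:
r4-r2-r0-r5-r1: 17 + 8 + 10 + 1 = 36
r4-r5-r1: 16 + 1 = 17
Best route has total 17.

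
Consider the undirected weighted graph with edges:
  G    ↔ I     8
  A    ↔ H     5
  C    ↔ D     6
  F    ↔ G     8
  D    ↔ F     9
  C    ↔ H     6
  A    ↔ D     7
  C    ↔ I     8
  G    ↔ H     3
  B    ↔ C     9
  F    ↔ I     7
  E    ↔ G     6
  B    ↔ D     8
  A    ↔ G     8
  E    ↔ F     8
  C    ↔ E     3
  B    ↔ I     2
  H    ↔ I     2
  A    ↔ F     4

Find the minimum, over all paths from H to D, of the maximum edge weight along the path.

6

Comparing a few candidate routes:
H → G → E → C → I → F → A → D: max(3, 6, 3, 8, 7, 4, 7) = 8
H → G → E → C → D: max(3, 6, 3, 6) = 6
H → C → D: max(6, 6) = 6
H → A → D: max(5, 7) = 7
H → I → F → A → D: max(2, 7, 4, 7) = 7
Best route has worst link 6.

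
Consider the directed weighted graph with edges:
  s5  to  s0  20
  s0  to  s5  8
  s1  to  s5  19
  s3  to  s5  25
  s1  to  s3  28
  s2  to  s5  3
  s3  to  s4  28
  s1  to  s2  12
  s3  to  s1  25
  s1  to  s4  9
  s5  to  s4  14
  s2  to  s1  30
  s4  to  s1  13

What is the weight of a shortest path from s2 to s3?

58

Candidate routes:
s2-s5-s4-s1-s3: 3 + 14 + 13 + 28 = 58
s2-s1-s3: 30 + 28 = 58
Best route has total 58.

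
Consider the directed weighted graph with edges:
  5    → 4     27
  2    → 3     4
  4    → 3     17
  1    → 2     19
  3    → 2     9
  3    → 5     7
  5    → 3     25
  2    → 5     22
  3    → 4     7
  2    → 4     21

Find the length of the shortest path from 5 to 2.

34

Paths from 5 to 2:
5 - 4 - 3 - 2: 27 + 17 + 9 = 53
5 - 3 - 2: 25 + 9 = 34
Best route has total 34.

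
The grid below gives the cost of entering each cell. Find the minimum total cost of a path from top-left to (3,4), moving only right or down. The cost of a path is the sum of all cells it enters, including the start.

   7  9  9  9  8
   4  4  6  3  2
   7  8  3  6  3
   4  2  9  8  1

Best path: r0c0 r1c0 r1c1 r1c2 r1c3 r1c4 r2c4 r3c4
Cost: 7 + 4 + 4 + 6 + 3 + 2 + 3 + 1 = 30
(Top row then right column would cost 48.)

30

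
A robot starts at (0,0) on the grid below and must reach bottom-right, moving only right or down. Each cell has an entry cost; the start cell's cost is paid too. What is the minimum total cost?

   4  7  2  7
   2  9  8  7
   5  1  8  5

25

Cheapest: r0c0 -> r1c0 -> r2c0 -> r2c1 -> r2c2 -> r2c3
  4 + 2 + 5 + 1 + 8 + 5 = 25
For comparison, the top-then-right route costs 32.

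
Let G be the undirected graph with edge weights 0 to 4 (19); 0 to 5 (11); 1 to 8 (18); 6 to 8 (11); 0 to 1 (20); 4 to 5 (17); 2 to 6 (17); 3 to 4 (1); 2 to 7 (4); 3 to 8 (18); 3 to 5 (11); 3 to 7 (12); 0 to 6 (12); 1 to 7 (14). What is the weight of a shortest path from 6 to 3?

29

A few of the 6→3 routes:
6 - 2 - 7 - 3: 17 + 4 + 12 = 33
6 - 0 - 5 - 3: 12 + 11 + 11 = 34
6 - 8 - 1 - 7 - 3: 11 + 18 + 14 + 12 = 55
6 - 0 - 5 - 4 - 3: 12 + 11 + 17 + 1 = 41
6 - 0 - 4 - 3: 12 + 19 + 1 = 32
6 - 8 - 3: 11 + 18 = 29
Best route has total 29.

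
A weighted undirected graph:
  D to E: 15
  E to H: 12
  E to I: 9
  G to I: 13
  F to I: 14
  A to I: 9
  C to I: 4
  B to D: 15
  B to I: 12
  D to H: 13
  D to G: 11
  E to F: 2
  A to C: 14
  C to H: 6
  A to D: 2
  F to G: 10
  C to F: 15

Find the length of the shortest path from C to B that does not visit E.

16

Checking several routes:
C -> A -> I -> B: 14 + 9 + 12 = 35
C -> F -> I -> B: 15 + 14 + 12 = 41
C -> I -> B: 4 + 12 = 16
C -> I -> A -> D -> B: 4 + 9 + 2 + 15 = 30
C -> H -> D -> B: 6 + 13 + 15 = 34
C -> A -> D -> B: 14 + 2 + 15 = 31
Shortest: 16.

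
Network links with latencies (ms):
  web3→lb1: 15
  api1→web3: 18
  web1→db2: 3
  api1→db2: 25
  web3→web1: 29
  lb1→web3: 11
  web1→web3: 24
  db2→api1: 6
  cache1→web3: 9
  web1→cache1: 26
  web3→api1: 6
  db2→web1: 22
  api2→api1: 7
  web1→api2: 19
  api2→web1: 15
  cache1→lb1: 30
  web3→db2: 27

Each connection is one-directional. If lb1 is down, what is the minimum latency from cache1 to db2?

36

Paths from cache1 to db2 avoiding lb1:
cache1 → web3 → db2: 9 + 27 = 36
cache1 → web3 → web1 → api2 → api1 → db2: 9 + 29 + 19 + 7 + 25 = 89
cache1 → web3 → api1 → db2: 9 + 6 + 25 = 40
cache1 → web3 → web1 → db2: 9 + 29 + 3 = 41
Best route has total 36 ms.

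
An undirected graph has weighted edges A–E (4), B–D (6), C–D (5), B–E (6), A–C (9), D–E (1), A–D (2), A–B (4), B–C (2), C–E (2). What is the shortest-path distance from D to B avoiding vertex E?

Routes from D to B avoiding E:
D - C - A - B: 5 + 9 + 4 = 18
D - A - C - B: 2 + 9 + 2 = 13
D - C - B: 5 + 2 = 7
D - B: 6
D - A - B: 2 + 4 = 6
Shortest: 6.

6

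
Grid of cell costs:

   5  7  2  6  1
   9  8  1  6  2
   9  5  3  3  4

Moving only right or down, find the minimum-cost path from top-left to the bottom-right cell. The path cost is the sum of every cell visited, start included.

Cheapest: (0,0) (0,1) (0,2) (1,2) (2,2) (2,3) (2,4)
  5 + 7 + 2 + 1 + 3 + 3 + 4 = 25

25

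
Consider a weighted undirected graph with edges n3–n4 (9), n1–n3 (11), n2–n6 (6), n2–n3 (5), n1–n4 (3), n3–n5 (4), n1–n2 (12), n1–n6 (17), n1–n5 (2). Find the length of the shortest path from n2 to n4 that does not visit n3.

Routes from n2 to n4 avoiding n3:
n2→n6→n1→n4: 6 + 17 + 3 = 26
n2→n1→n4: 12 + 3 = 15
Best route has total 15.

15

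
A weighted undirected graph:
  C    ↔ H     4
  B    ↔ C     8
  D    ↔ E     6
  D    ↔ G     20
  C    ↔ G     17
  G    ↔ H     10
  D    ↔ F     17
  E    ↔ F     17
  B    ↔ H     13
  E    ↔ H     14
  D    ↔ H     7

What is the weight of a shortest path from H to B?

Routes from H to B:
H-D-G-C-B: 7 + 20 + 17 + 8 = 52
H-E-D-G-C-B: 14 + 6 + 20 + 17 + 8 = 65
H-E-F-D-G-C-B: 14 + 17 + 17 + 20 + 17 + 8 = 93
H-B: 13
H-G-C-B: 10 + 17 + 8 = 35
H-C-B: 4 + 8 = 12
Best route has total 12.

12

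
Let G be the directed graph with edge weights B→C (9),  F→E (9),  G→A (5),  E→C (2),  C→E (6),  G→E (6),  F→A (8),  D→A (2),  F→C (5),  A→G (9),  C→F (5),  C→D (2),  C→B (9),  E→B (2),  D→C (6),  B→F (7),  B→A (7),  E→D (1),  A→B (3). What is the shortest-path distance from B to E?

15

Comparing a few candidate routes:
B - C - F - E: 9 + 5 + 9 = 23
B - C - E: 9 + 6 = 15
B - F - C - E: 7 + 5 + 6 = 18
B - F - E: 7 + 9 = 16
B - A - G - E: 7 + 9 + 6 = 22
B - C - D - A - G - E: 9 + 2 + 2 + 9 + 6 = 28
Best route has total 15.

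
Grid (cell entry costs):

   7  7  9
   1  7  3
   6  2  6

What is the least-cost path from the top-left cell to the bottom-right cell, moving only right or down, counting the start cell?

Best path: [0,0]→[1,0]→[2,0]→[2,1]→[2,2]
Cost: 7 + 1 + 6 + 2 + 6 = 22
(Top row then right column would cost 32.)

22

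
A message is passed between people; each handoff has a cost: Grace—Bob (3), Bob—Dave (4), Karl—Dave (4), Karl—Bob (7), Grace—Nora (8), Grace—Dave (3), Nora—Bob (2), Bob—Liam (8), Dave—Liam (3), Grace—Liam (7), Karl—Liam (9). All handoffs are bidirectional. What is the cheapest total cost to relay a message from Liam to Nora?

9

Some routes from Liam to Nora:
Liam → Dave → Grace → Bob → Nora: 3 + 3 + 3 + 2 = 11
Liam → Bob → Nora: 8 + 2 = 10
Liam → Dave → Bob → Nora: 3 + 4 + 2 = 9
The minimum is 9.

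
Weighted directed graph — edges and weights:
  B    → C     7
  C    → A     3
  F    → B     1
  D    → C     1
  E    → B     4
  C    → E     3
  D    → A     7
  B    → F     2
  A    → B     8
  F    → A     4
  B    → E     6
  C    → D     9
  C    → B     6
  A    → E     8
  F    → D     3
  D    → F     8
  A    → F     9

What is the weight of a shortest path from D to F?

Checking several routes:
D → A → F: 7 + 9 = 16
D → C → A → F: 1 + 3 + 9 = 13
D → F: 8
D → C → E → B → F: 1 + 3 + 4 + 2 = 10
D → C → B → F: 1 + 6 + 2 = 9
D → C → A → B → F: 1 + 3 + 8 + 2 = 14
The minimum is 8.

8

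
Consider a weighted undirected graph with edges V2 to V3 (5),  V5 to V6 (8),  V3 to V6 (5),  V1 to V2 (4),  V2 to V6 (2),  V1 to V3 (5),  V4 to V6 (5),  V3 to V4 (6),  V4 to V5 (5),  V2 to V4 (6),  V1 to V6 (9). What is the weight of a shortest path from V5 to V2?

10

Some routes from V5 to V2:
V5-V6-V2: 8 + 2 = 10
V5-V4-V6-V2: 5 + 5 + 2 = 12
V5-V4-V2: 5 + 6 = 11
Best route has total 10.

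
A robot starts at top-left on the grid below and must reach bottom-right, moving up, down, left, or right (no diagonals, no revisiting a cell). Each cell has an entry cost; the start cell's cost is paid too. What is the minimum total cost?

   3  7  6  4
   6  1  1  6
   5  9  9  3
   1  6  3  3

Best path: r0c0 → r1c0 → r1c1 → r1c2 → r1c3 → r2c3 → r3c3
Cost: 3 + 6 + 1 + 1 + 6 + 3 + 3 = 23

23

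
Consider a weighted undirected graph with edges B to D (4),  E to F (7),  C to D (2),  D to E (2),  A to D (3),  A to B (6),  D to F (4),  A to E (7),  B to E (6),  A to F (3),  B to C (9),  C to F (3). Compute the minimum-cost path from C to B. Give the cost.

A few of the C→B routes:
C - D - E - B: 2 + 2 + 6 = 10
C - B: 9
C - D - B: 2 + 4 = 6
Best route has total 6.

6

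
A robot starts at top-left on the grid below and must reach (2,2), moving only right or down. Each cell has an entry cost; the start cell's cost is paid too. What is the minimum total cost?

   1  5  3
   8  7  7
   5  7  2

18

Path [0,0] → [0,1] → [0,2] → [1,2] → [2,2]: 1 + 5 + 3 + 7 + 2 = 18.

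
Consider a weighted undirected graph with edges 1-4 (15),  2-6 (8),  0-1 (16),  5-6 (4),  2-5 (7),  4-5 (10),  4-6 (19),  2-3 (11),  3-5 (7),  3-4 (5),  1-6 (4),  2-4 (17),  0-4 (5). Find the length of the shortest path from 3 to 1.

Some routes from 3 to 1:
3 - 4 - 5 - 6 - 1: 5 + 10 + 4 + 4 = 23
3 - 4 - 1: 5 + 15 = 20
3 - 2 - 5 - 6 - 1: 11 + 7 + 4 + 4 = 26
3 - 2 - 6 - 1: 11 + 8 + 4 = 23
3 - 5 - 6 - 1: 7 + 4 + 4 = 15
The minimum is 15.

15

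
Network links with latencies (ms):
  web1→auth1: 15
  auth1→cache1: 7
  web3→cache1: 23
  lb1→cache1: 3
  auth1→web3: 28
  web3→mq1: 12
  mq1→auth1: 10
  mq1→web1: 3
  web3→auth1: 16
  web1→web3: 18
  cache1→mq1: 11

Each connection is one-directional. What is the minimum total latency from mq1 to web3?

Routes from mq1 to web3:
mq1 -> web1 -> auth1 -> web3: 3 + 15 + 28 = 46
mq1 -> auth1 -> web3: 10 + 28 = 38
mq1 -> web1 -> web3: 3 + 18 = 21
Best route has total 21 ms.

21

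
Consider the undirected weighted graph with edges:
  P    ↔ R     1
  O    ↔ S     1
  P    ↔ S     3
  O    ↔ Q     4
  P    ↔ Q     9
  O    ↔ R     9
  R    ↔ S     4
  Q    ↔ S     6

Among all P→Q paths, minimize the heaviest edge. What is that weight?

A few of the P→Q routes:
P - R - S - Q: max(1, 4, 6) = 6
P - S - O - Q: max(3, 1, 4) = 4
P - R - S - O - Q: max(1, 4, 1, 4) = 4
Smallest bottleneck: 4.

4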